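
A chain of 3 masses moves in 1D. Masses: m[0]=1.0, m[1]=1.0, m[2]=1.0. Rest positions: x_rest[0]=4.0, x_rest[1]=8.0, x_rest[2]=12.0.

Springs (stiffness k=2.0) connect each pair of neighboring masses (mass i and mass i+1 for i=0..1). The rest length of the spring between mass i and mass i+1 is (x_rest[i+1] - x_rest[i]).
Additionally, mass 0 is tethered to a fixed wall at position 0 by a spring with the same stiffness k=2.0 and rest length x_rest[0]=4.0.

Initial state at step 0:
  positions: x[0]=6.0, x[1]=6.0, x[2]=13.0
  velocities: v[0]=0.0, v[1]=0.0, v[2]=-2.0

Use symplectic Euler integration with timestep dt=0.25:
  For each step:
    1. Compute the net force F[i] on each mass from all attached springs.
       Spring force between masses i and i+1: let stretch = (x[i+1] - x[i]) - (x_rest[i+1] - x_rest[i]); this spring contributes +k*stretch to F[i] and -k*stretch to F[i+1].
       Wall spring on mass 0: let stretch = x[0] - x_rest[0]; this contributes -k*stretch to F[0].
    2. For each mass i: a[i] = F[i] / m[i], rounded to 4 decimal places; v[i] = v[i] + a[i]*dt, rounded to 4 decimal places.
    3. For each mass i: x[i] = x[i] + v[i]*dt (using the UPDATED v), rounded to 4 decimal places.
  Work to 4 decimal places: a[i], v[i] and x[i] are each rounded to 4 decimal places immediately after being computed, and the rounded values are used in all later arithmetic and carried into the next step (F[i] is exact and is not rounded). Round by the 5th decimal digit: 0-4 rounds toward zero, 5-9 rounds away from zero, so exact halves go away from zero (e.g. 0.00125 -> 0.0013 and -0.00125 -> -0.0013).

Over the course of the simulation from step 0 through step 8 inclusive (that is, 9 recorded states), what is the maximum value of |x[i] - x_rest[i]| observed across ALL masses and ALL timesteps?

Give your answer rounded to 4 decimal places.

Answer: 3.2857

Derivation:
Step 0: x=[6.0000 6.0000 13.0000] v=[0.0000 0.0000 -2.0000]
Step 1: x=[5.2500 6.8750 12.1250] v=[-3.0000 3.5000 -3.5000]
Step 2: x=[4.0469 8.2031 11.0938] v=[-4.8125 5.3125 -4.1250]
Step 3: x=[2.8574 9.3731 10.2012] v=[-4.7579 4.6798 -3.5704]
Step 4: x=[2.1252 9.8321 9.7051] v=[-2.9288 1.8360 -1.9845]
Step 5: x=[2.0907 9.3119 9.7249] v=[-0.1380 -2.0810 0.0790]
Step 6: x=[2.6975 7.9406 10.1930] v=[2.4273 -5.4851 1.8725]
Step 7: x=[3.6225 6.1955 10.8796] v=[3.7001 -6.9805 2.7463]
Step 8: x=[4.4164 4.7143 11.4807] v=[3.1754 -5.9250 2.4043]
Max displacement = 3.2857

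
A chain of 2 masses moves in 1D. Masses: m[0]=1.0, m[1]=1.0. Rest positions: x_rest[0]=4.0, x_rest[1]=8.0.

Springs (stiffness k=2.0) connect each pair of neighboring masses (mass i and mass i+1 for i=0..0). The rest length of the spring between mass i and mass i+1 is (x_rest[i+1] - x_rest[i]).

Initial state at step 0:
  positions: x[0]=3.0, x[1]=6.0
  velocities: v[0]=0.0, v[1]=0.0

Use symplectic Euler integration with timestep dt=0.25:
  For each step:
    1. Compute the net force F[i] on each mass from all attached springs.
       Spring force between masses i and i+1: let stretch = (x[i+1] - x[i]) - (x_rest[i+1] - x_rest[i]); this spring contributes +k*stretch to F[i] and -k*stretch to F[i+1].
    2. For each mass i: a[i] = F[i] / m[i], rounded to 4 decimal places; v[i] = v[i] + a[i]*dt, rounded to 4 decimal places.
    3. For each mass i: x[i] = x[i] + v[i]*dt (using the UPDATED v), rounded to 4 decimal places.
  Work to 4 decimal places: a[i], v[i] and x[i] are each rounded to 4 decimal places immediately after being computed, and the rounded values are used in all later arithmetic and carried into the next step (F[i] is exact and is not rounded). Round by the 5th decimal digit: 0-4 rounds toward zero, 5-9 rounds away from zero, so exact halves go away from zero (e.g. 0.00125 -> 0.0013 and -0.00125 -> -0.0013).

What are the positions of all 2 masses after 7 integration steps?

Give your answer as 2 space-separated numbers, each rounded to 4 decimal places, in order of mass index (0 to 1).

Answer: 2.0886 6.9117

Derivation:
Step 0: x=[3.0000 6.0000] v=[0.0000 0.0000]
Step 1: x=[2.8750 6.1250] v=[-0.5000 0.5000]
Step 2: x=[2.6563 6.3438] v=[-0.8750 0.8750]
Step 3: x=[2.3985 6.6016] v=[-1.0313 1.0313]
Step 4: x=[2.1661 6.8341] v=[-0.9298 0.9298]
Step 5: x=[2.0172 6.9831] v=[-0.5958 0.5958]
Step 6: x=[1.9890 7.0113] v=[-0.1129 0.1129]
Step 7: x=[2.0886 6.9117] v=[0.3983 -0.3983]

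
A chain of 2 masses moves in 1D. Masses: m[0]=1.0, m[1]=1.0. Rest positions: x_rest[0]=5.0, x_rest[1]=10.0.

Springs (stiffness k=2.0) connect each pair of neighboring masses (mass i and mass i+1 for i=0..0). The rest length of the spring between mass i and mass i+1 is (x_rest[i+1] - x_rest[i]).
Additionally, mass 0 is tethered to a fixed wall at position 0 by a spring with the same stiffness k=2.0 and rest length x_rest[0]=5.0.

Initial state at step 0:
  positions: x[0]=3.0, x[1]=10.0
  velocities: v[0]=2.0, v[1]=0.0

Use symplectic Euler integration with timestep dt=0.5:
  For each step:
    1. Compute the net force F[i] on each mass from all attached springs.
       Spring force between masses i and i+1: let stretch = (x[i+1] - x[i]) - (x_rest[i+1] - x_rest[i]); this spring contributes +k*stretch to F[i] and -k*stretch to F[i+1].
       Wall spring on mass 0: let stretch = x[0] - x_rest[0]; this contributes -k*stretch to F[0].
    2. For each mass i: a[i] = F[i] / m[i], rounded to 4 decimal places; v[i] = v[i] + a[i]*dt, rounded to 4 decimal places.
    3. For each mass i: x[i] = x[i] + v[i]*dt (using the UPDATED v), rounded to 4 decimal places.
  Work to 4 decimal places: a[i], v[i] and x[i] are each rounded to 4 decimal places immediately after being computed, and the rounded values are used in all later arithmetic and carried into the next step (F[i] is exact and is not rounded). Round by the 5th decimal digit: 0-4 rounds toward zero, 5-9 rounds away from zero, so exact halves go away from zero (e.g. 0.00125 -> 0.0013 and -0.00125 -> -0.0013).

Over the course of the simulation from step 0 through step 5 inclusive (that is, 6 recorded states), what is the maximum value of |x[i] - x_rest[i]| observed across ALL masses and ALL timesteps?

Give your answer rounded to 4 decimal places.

Step 0: x=[3.0000 10.0000] v=[2.0000 0.0000]
Step 1: x=[6.0000 9.0000] v=[6.0000 -2.0000]
Step 2: x=[7.5000 9.0000] v=[3.0000 0.0000]
Step 3: x=[6.0000 10.7500] v=[-3.0000 3.5000]
Step 4: x=[3.8750 12.6250] v=[-4.2500 3.7500]
Step 5: x=[4.1875 12.6250] v=[0.6250 0.0000]
Max displacement = 2.6250

Answer: 2.6250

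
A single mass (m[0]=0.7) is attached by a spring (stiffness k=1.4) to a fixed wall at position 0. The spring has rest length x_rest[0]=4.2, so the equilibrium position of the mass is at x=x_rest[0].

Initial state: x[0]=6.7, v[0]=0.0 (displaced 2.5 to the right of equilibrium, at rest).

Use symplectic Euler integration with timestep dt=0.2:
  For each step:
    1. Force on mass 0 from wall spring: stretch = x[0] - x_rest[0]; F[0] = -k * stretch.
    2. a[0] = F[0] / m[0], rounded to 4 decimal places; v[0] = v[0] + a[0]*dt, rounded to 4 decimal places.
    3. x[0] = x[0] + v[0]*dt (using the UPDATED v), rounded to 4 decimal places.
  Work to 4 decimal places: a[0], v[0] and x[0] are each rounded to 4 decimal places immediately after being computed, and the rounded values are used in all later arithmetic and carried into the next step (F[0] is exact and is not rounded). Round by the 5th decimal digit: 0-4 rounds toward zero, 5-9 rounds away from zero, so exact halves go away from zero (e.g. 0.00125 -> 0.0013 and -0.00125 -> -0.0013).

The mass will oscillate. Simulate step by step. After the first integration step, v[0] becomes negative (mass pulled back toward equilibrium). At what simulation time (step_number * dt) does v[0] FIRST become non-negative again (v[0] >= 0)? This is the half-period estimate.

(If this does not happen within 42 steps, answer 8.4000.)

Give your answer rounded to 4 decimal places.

Step 0: x=[6.7000] v=[0.0000]
Step 1: x=[6.5000] v=[-1.0000]
Step 2: x=[6.1160] v=[-1.9200]
Step 3: x=[5.5787] v=[-2.6864]
Step 4: x=[4.9311] v=[-3.2379]
Step 5: x=[4.2250] v=[-3.5303]
Step 6: x=[3.5169] v=[-3.5403]
Step 7: x=[2.8635] v=[-3.2671]
Step 8: x=[2.3170] v=[-2.7325]
Step 9: x=[1.9211] v=[-1.9793]
Step 10: x=[1.7076] v=[-1.0677]
Step 11: x=[1.6935] v=[-0.0707]
Step 12: x=[1.8799] v=[0.9319]
First v>=0 after going negative at step 12, time=2.4000

Answer: 2.4000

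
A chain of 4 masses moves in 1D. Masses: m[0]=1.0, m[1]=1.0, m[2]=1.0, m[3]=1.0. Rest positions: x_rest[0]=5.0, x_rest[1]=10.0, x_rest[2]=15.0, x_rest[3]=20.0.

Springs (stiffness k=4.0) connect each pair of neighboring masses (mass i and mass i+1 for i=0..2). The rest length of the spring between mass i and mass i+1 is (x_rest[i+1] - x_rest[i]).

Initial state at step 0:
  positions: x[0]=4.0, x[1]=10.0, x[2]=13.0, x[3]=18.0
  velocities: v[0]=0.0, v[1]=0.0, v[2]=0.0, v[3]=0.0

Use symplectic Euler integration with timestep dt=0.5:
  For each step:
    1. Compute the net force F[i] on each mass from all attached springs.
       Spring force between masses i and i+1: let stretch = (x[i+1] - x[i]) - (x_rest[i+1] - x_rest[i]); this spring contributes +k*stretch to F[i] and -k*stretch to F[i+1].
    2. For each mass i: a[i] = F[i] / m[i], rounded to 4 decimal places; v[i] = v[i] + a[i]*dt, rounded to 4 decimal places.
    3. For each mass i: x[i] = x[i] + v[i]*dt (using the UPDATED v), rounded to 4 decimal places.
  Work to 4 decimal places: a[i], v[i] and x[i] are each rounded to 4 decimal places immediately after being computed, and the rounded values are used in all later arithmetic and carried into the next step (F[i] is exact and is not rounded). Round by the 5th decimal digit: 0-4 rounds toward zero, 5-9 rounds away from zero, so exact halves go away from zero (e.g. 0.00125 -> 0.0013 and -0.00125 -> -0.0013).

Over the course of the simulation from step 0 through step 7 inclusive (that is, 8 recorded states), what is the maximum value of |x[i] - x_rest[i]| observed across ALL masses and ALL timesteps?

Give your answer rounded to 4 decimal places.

Step 0: x=[4.0000 10.0000 13.0000 18.0000] v=[0.0000 0.0000 0.0000 0.0000]
Step 1: x=[5.0000 7.0000 15.0000 18.0000] v=[2.0000 -6.0000 4.0000 0.0000]
Step 2: x=[3.0000 10.0000 12.0000 20.0000] v=[-4.0000 6.0000 -6.0000 4.0000]
Step 3: x=[3.0000 8.0000 15.0000 19.0000] v=[0.0000 -4.0000 6.0000 -2.0000]
Step 4: x=[3.0000 8.0000 15.0000 19.0000] v=[0.0000 0.0000 0.0000 0.0000]
Step 5: x=[3.0000 10.0000 12.0000 20.0000] v=[0.0000 4.0000 -6.0000 2.0000]
Step 6: x=[5.0000 7.0000 15.0000 18.0000] v=[4.0000 -6.0000 6.0000 -4.0000]
Step 7: x=[4.0000 10.0000 13.0000 18.0000] v=[-2.0000 6.0000 -4.0000 0.0000]
Max displacement = 3.0000

Answer: 3.0000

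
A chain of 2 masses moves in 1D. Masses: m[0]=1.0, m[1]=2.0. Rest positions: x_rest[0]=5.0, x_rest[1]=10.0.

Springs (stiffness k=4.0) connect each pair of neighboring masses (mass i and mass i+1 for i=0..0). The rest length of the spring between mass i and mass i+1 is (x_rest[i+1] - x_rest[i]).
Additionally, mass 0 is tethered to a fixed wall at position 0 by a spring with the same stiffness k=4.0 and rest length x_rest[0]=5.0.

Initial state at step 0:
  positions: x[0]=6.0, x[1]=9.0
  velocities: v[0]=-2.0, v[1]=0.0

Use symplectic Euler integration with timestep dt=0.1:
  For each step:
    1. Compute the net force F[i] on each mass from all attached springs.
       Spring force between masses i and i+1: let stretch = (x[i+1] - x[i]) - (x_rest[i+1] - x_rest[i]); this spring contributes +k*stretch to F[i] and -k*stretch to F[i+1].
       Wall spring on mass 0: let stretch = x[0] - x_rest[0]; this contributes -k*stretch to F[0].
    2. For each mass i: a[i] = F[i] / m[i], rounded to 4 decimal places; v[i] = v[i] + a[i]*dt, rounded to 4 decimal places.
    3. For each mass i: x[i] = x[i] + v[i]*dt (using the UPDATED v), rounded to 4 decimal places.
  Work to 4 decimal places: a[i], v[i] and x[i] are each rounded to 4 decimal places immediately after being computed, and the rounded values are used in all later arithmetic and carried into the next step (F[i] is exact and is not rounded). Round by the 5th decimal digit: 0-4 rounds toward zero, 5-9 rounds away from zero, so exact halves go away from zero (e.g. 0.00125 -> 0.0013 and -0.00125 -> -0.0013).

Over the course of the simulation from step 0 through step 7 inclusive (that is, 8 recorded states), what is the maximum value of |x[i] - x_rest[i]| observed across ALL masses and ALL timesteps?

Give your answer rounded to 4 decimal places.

Answer: 1.8193

Derivation:
Step 0: x=[6.0000 9.0000] v=[-2.0000 0.0000]
Step 1: x=[5.6800 9.0400] v=[-3.2000 0.4000]
Step 2: x=[5.2672 9.1128] v=[-4.1280 0.7280]
Step 3: x=[4.7975 9.2087] v=[-4.6966 0.9589]
Step 4: x=[4.3124 9.3164] v=[-4.8511 1.0767]
Step 5: x=[3.8550 9.4240] v=[-4.5745 1.0759]
Step 6: x=[3.4661 9.5202] v=[-3.8889 0.9621]
Step 7: x=[3.1807 9.5953] v=[-2.8537 0.7513]
Max displacement = 1.8193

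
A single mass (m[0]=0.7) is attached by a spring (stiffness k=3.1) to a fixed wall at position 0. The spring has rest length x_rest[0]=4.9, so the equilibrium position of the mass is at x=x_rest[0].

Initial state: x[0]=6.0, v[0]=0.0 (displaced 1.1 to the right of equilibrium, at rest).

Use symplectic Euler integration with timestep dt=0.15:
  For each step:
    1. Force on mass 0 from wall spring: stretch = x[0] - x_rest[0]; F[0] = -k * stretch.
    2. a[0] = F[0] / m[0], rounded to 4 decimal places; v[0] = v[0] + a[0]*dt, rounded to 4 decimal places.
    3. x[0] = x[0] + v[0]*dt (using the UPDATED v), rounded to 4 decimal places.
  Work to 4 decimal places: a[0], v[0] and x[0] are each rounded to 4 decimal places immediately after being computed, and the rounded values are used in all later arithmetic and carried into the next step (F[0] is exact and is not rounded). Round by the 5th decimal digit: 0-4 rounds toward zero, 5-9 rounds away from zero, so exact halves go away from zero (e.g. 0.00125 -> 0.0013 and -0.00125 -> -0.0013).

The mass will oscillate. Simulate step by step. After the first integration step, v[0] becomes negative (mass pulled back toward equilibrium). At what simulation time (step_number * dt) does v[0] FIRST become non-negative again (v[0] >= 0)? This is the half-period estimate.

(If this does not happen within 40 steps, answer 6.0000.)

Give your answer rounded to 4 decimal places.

Step 0: x=[6.0000] v=[0.0000]
Step 1: x=[5.8904] v=[-0.7307]
Step 2: x=[5.6821] v=[-1.3886]
Step 3: x=[5.3959] v=[-1.9081]
Step 4: x=[5.0603] v=[-2.2375]
Step 5: x=[4.7087] v=[-2.3440]
Step 6: x=[4.3762] v=[-2.2169]
Step 7: x=[4.0959] v=[-1.8689]
Step 8: x=[3.8957] v=[-1.3348]
Step 9: x=[3.7955] v=[-0.6677]
Step 10: x=[3.8054] v=[0.0660]
First v>=0 after going negative at step 10, time=1.5000

Answer: 1.5000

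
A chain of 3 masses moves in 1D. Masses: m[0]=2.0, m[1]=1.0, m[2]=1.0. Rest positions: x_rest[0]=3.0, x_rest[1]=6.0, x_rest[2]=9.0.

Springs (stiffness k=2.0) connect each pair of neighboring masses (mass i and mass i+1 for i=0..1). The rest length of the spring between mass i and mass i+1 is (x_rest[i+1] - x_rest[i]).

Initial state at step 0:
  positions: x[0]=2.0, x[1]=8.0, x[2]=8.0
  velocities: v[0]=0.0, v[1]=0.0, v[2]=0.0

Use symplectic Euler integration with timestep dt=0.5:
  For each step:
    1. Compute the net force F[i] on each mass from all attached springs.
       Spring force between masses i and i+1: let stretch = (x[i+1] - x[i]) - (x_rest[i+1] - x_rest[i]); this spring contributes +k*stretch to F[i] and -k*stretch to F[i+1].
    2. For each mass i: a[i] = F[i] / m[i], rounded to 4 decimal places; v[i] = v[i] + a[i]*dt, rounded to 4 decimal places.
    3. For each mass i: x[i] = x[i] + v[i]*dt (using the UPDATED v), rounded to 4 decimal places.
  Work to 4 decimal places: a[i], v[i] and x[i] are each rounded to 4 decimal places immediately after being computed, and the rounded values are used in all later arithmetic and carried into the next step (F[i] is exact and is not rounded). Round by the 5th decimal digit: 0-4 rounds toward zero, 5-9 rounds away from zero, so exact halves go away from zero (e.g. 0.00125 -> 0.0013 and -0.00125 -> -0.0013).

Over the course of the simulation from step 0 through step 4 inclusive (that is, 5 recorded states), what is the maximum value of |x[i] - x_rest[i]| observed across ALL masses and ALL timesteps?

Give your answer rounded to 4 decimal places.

Answer: 2.8750

Derivation:
Step 0: x=[2.0000 8.0000 8.0000] v=[0.0000 0.0000 0.0000]
Step 1: x=[2.7500 5.0000 9.5000] v=[1.5000 -6.0000 3.0000]
Step 2: x=[3.3125 3.1250 10.2500] v=[1.1250 -3.7500 1.5000]
Step 3: x=[3.0781 4.9063 8.9375] v=[-0.4688 3.5625 -2.6250]
Step 4: x=[2.5508 7.7891 7.1094] v=[-1.0547 5.7655 -3.6562]
Max displacement = 2.8750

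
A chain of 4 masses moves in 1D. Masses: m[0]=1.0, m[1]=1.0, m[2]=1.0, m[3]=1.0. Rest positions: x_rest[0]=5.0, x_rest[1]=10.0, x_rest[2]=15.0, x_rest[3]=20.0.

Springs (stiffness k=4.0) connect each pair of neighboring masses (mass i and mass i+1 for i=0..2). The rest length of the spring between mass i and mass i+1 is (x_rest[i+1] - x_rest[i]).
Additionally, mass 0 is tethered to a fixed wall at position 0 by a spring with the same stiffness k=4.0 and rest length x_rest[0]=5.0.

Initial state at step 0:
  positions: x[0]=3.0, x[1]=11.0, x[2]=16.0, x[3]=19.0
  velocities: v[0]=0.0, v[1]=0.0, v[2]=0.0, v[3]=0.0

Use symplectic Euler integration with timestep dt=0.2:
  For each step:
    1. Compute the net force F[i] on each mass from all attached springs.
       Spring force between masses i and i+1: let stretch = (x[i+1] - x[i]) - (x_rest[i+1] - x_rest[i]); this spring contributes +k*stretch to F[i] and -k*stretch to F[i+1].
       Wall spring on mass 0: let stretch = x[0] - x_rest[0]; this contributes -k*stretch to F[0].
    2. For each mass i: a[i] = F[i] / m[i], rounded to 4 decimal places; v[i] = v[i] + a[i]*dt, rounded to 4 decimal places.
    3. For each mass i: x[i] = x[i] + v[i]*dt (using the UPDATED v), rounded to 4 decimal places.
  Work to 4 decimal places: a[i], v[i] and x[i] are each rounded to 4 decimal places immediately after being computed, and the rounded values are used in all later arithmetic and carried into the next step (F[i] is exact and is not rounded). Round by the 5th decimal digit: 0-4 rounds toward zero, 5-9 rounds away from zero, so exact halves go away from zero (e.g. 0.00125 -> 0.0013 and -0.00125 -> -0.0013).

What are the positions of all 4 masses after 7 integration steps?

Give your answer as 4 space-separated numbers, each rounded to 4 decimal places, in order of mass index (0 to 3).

Step 0: x=[3.0000 11.0000 16.0000 19.0000] v=[0.0000 0.0000 0.0000 0.0000]
Step 1: x=[3.8000 10.5200 15.6800 19.3200] v=[4.0000 -2.4000 -1.6000 1.6000]
Step 2: x=[5.0672 9.7904 15.1168 19.8576] v=[6.3360 -3.6480 -2.8160 2.6880]
Step 3: x=[6.2794 9.1573 14.4599 20.4367] v=[6.0608 -3.1654 -3.2845 2.8954]
Step 4: x=[6.9473 8.9122 13.9109 20.8595] v=[3.3396 -1.2256 -2.7451 2.1140]
Step 5: x=[6.8180 9.1525 13.6739 20.9705] v=[-0.6463 1.2014 -1.1852 0.5551]
Step 6: x=[5.9714 9.7427 13.8809 20.7141] v=[-4.2331 2.9509 1.0350 -1.2822]
Step 7: x=[4.7728 10.3916 14.5191 20.1643] v=[-5.9932 3.2444 3.1910 -2.7488]

Answer: 4.7728 10.3916 14.5191 20.1643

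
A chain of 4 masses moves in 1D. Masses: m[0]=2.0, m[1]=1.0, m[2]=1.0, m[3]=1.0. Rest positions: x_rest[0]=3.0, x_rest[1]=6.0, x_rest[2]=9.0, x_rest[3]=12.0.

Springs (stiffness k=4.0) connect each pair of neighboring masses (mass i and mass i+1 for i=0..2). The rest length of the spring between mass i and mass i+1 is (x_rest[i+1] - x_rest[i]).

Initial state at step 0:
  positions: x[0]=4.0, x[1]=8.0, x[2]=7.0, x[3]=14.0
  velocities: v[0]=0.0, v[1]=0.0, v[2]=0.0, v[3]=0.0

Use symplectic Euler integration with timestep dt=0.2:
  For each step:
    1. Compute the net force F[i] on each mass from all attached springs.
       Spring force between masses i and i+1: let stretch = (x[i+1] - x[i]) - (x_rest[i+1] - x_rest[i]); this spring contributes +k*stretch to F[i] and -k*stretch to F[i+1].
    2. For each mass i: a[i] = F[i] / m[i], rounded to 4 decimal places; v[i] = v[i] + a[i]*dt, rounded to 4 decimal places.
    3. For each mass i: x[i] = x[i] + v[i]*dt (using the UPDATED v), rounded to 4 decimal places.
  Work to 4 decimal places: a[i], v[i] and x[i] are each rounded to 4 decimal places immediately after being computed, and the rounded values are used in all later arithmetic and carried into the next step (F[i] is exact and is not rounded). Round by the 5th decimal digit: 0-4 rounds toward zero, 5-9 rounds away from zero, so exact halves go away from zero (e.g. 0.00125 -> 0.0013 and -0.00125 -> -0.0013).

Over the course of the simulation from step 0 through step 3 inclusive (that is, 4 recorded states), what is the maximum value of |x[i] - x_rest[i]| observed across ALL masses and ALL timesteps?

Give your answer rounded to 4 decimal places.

Step 0: x=[4.0000 8.0000 7.0000 14.0000] v=[0.0000 0.0000 0.0000 0.0000]
Step 1: x=[4.0800 7.2000 8.2800 13.3600] v=[0.4000 -4.0000 6.4000 -3.2000]
Step 2: x=[4.1696 6.0736 10.2000 12.3872] v=[0.4480 -5.6320 9.6000 -4.8640]
Step 3: x=[4.1715 5.3028 11.8097 11.5444] v=[0.0096 -3.8541 8.0486 -4.2138]
Max displacement = 2.8097

Answer: 2.8097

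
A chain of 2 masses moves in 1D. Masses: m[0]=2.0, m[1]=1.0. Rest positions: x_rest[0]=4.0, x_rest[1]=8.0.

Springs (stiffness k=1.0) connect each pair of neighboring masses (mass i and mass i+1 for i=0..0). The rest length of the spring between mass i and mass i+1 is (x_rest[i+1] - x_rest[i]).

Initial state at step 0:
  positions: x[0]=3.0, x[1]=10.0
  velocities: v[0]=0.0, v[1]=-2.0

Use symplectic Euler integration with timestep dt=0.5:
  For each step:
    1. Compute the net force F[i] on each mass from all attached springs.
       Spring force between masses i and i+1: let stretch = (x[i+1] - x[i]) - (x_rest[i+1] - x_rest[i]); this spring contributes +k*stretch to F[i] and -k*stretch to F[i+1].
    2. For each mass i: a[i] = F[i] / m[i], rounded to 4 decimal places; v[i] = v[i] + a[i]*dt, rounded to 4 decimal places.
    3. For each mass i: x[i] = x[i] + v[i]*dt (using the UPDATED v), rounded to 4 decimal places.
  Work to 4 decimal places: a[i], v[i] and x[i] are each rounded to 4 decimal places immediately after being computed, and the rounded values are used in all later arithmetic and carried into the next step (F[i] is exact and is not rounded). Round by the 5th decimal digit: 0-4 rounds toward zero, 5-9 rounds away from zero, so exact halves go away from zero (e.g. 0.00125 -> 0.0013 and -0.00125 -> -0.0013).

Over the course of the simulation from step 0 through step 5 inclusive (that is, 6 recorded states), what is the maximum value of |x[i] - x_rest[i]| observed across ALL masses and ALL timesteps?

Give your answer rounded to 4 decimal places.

Step 0: x=[3.0000 10.0000] v=[0.0000 -2.0000]
Step 1: x=[3.3750 8.2500] v=[0.7500 -3.5000]
Step 2: x=[3.8594 6.2813] v=[0.9688 -3.9375]
Step 3: x=[4.1466 4.7071] v=[0.5743 -3.1485]
Step 4: x=[4.0038 3.9927] v=[-0.2856 -1.4288]
Step 5: x=[3.3596 4.2811] v=[-1.2884 0.5768]
Max displacement = 4.0073

Answer: 4.0073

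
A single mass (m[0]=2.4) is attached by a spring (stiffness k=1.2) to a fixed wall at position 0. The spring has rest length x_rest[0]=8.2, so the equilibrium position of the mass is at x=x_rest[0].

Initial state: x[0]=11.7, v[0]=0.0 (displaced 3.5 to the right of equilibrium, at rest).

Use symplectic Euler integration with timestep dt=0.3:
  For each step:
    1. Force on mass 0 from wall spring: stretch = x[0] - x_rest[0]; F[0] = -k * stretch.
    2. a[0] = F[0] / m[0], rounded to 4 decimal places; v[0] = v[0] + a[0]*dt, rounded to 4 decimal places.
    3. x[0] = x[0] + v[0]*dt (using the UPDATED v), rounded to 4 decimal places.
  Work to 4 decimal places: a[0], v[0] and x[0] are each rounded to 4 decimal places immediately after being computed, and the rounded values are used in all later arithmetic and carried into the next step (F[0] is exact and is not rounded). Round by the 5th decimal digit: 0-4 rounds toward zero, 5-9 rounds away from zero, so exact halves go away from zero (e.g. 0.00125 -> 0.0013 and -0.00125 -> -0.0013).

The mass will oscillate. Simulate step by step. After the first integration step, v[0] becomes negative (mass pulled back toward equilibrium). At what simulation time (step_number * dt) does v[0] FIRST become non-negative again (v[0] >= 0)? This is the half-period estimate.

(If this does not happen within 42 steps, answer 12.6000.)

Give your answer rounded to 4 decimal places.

Step 0: x=[11.7000] v=[0.0000]
Step 1: x=[11.5425] v=[-0.5250]
Step 2: x=[11.2346] v=[-1.0264]
Step 3: x=[10.7901] v=[-1.4816]
Step 4: x=[10.2291] v=[-1.8701]
Step 5: x=[9.5768] v=[-2.1745]
Step 6: x=[8.8625] v=[-2.3810]
Step 7: x=[8.1184] v=[-2.4804]
Step 8: x=[7.3779] v=[-2.4682]
Step 9: x=[6.6744] v=[-2.3449]
Step 10: x=[6.0396] v=[-2.1161]
Step 11: x=[5.5020] v=[-1.7920]
Step 12: x=[5.0858] v=[-1.3873]
Step 13: x=[4.8097] v=[-0.9202]
Step 14: x=[4.6862] v=[-0.4116]
Step 15: x=[4.7209] v=[0.1155]
First v>=0 after going negative at step 15, time=4.5000

Answer: 4.5000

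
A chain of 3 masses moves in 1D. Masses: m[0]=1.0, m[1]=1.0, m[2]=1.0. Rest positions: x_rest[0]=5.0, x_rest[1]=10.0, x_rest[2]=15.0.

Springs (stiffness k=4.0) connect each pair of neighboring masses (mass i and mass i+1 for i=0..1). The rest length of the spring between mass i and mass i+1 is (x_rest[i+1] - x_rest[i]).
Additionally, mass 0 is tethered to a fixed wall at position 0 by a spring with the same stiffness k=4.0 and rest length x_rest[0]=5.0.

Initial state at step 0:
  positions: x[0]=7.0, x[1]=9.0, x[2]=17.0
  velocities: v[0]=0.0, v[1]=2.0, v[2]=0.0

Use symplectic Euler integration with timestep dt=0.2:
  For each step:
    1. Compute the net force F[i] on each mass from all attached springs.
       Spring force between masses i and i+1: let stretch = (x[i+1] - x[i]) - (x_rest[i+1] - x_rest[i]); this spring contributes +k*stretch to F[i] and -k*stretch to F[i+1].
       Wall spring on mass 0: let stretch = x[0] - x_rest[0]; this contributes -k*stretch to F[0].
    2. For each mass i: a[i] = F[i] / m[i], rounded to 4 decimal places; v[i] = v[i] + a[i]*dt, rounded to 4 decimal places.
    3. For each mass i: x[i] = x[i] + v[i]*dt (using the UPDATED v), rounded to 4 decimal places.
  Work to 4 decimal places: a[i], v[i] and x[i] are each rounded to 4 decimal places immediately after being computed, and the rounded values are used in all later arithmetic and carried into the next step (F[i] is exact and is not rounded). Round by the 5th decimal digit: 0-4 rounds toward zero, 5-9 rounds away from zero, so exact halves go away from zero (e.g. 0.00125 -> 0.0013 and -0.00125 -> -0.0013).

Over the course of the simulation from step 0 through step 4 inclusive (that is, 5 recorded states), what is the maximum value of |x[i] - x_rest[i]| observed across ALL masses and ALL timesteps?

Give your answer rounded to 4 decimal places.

Step 0: x=[7.0000 9.0000 17.0000] v=[0.0000 2.0000 0.0000]
Step 1: x=[6.2000 10.3600 16.5200] v=[-4.0000 6.8000 -2.4000]
Step 2: x=[5.0736 12.0400 15.8544] v=[-5.6320 8.4000 -3.3280]
Step 3: x=[4.2500 13.2157 15.3785] v=[-4.1178 5.8784 -2.3795]
Step 4: x=[4.1810 13.3029 15.3566] v=[-0.3452 0.4361 -0.1097]
Max displacement = 3.3029

Answer: 3.3029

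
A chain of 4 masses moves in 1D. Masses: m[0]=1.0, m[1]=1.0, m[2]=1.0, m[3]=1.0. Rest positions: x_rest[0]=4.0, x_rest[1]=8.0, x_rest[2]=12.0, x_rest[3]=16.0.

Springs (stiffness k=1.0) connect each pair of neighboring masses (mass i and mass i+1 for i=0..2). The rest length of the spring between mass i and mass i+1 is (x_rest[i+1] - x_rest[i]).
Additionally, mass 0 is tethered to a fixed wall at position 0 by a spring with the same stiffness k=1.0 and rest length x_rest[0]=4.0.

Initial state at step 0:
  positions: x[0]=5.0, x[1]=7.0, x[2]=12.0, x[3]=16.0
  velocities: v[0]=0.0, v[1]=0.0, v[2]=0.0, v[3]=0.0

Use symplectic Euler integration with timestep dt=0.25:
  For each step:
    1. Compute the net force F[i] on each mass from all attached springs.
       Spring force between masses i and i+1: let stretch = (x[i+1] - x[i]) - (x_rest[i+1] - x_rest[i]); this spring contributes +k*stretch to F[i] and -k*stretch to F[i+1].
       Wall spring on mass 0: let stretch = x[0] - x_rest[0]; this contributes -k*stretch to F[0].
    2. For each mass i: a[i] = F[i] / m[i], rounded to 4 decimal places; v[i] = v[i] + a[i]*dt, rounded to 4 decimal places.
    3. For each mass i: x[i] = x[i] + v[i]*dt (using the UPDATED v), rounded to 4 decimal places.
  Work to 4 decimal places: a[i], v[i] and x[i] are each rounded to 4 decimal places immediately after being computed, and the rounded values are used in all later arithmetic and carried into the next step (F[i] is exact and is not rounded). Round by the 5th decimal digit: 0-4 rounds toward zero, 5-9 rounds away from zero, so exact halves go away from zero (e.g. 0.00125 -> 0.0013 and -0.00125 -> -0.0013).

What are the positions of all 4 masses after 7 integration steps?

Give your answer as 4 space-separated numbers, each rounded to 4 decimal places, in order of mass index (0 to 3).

Step 0: x=[5.0000 7.0000 12.0000 16.0000] v=[0.0000 0.0000 0.0000 0.0000]
Step 1: x=[4.8125 7.1875 11.9375 16.0000] v=[-0.7500 0.7500 -0.2500 0.0000]
Step 2: x=[4.4727 7.5235 11.8320 15.9961] v=[-1.3594 1.3438 -0.4219 -0.0156]
Step 3: x=[4.0440 7.9381 11.7175 15.9820] v=[-1.7149 1.6582 -0.4580 -0.0566]
Step 4: x=[3.6059 8.3455 11.6333 15.9513] v=[-1.7524 1.6295 -0.3367 -0.1227]
Step 5: x=[3.2387 8.6622 11.6135 15.9008] v=[-1.4690 1.2666 -0.0792 -0.2022]
Step 6: x=[3.0080 8.8244 11.6772 15.8323] v=[-0.9228 0.6486 0.2548 -0.2740]
Step 7: x=[2.9528 8.8013 11.8223 15.7541] v=[-0.2207 -0.0923 0.5804 -0.3128]

Answer: 2.9528 8.8013 11.8223 15.7541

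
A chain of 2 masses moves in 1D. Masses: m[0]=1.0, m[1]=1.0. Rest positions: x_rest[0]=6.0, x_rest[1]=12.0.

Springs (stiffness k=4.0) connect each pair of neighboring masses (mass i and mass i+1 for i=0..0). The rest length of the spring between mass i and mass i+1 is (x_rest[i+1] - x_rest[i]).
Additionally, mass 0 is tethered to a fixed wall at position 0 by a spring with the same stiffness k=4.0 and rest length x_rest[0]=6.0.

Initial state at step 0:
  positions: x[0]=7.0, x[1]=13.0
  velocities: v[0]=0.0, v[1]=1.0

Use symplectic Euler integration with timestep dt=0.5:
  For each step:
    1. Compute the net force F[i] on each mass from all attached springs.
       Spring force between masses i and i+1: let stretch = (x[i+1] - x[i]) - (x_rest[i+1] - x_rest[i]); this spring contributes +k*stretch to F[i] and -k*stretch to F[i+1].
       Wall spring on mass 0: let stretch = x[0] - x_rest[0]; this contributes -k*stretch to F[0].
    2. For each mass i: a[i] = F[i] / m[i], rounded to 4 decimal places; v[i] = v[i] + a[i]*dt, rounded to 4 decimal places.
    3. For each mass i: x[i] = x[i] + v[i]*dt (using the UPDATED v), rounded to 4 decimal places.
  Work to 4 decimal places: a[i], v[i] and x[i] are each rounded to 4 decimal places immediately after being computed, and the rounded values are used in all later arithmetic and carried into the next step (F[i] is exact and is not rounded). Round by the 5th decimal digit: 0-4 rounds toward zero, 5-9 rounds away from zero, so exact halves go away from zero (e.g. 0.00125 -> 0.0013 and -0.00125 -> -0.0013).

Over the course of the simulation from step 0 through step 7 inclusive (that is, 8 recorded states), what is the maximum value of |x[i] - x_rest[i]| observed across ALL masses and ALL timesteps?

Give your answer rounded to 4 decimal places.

Answer: 1.5000

Derivation:
Step 0: x=[7.0000 13.0000] v=[0.0000 1.0000]
Step 1: x=[6.0000 13.5000] v=[-2.0000 1.0000]
Step 2: x=[6.5000 12.5000] v=[1.0000 -2.0000]
Step 3: x=[6.5000 11.5000] v=[0.0000 -2.0000]
Step 4: x=[5.0000 11.5000] v=[-3.0000 0.0000]
Step 5: x=[5.0000 11.0000] v=[0.0000 -1.0000]
Step 6: x=[6.0000 10.5000] v=[2.0000 -1.0000]
Step 7: x=[5.5000 11.5000] v=[-1.0000 2.0000]
Max displacement = 1.5000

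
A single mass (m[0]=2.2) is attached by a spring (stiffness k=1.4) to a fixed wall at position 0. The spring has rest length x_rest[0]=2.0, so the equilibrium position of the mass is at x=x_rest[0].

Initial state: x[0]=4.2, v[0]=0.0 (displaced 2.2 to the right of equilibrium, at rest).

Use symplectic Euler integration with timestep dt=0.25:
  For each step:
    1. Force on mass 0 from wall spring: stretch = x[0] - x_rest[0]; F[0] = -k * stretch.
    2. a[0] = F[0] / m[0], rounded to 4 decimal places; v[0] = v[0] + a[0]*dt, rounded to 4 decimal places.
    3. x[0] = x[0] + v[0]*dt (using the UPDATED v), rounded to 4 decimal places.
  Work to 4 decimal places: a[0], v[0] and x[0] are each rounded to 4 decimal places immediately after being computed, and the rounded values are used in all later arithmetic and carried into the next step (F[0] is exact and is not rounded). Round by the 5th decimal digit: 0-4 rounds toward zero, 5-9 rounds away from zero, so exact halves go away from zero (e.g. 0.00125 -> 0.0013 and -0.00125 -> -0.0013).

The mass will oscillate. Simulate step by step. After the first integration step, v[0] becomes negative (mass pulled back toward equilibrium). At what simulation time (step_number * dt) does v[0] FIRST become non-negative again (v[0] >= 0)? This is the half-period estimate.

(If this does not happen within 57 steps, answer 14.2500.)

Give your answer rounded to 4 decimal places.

Answer: 4.0000

Derivation:
Step 0: x=[4.2000] v=[0.0000]
Step 1: x=[4.1125] v=[-0.3500]
Step 2: x=[3.9410] v=[-0.6861]
Step 3: x=[3.6923] v=[-0.9949]
Step 4: x=[3.3763] v=[-1.2641]
Step 5: x=[3.0055] v=[-1.4831]
Step 6: x=[2.5947] v=[-1.6431]
Step 7: x=[2.1603] v=[-1.7377]
Step 8: x=[1.7195] v=[-1.7632]
Step 9: x=[1.2899] v=[-1.7186]
Step 10: x=[0.8885] v=[-1.6056]
Step 11: x=[0.5313] v=[-1.4288]
Step 12: x=[0.2325] v=[-1.1952]
Step 13: x=[0.0040] v=[-0.9140]
Step 14: x=[-0.1451] v=[-0.5965]
Step 15: x=[-0.2089] v=[-0.2552]
Step 16: x=[-0.1849] v=[0.0962]
First v>=0 after going negative at step 16, time=4.0000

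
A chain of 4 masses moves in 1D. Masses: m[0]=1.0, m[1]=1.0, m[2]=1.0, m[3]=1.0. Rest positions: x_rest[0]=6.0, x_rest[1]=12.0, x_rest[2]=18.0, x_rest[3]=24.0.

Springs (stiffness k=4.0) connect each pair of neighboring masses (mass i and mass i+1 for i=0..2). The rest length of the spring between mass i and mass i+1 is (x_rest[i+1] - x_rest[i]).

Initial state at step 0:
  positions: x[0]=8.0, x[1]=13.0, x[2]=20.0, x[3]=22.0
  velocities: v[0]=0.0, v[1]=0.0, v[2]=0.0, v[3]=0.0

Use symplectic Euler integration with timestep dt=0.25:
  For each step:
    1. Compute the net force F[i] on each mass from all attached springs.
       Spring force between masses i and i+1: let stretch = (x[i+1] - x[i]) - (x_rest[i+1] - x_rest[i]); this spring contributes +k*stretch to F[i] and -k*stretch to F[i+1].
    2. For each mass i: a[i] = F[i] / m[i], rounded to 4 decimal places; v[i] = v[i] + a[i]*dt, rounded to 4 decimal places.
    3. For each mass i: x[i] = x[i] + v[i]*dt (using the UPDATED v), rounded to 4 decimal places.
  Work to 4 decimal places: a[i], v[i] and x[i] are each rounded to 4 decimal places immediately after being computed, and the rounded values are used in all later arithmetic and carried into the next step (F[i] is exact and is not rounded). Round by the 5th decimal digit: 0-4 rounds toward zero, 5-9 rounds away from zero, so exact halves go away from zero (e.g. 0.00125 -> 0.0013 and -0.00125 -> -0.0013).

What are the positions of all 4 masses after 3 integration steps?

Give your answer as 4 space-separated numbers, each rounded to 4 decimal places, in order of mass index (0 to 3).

Answer: 7.2344 13.4844 16.7031 25.5781

Derivation:
Step 0: x=[8.0000 13.0000 20.0000 22.0000] v=[0.0000 0.0000 0.0000 0.0000]
Step 1: x=[7.7500 13.5000 18.7500 23.0000] v=[-1.0000 2.0000 -5.0000 4.0000]
Step 2: x=[7.4375 13.8750 17.2500 24.4375] v=[-1.2500 1.5000 -6.0000 5.7500]
Step 3: x=[7.2344 13.4844 16.7031 25.5781] v=[-0.8125 -1.5625 -2.1875 4.5625]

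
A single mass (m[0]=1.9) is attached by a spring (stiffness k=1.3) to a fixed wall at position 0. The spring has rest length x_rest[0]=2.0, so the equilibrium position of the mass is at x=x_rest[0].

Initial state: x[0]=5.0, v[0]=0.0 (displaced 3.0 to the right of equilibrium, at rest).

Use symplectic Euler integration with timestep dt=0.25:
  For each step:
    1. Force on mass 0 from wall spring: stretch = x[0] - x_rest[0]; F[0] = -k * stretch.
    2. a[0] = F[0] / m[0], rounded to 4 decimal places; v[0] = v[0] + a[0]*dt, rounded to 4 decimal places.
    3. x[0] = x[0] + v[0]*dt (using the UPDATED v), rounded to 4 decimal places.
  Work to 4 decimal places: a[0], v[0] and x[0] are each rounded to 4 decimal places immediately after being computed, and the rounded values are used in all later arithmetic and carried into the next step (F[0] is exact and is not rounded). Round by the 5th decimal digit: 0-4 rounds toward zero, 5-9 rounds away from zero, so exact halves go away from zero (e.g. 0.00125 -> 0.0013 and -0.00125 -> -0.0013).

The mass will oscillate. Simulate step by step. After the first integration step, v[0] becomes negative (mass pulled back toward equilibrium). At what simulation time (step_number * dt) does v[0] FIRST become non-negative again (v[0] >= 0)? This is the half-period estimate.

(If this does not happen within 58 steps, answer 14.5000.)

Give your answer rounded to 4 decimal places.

Answer: 4.0000

Derivation:
Step 0: x=[5.0000] v=[0.0000]
Step 1: x=[4.8717] v=[-0.5132]
Step 2: x=[4.6206] v=[-1.0044]
Step 3: x=[4.2574] v=[-1.4527]
Step 4: x=[3.7977] v=[-1.8388]
Step 5: x=[3.2611] v=[-2.1463]
Step 6: x=[2.6706] v=[-2.3620]
Step 7: x=[2.0514] v=[-2.4767]
Step 8: x=[1.4300] v=[-2.4855]
Step 9: x=[0.8330] v=[-2.3880]
Step 10: x=[0.2859] v=[-2.1884]
Step 11: x=[-0.1879] v=[-1.8952]
Step 12: x=[-0.5682] v=[-1.5210]
Step 13: x=[-0.8386] v=[-1.0817]
Step 14: x=[-0.9877] v=[-0.5962]
Step 15: x=[-1.0090] v=[-0.0852]
Step 16: x=[-0.9016] v=[0.4295]
First v>=0 after going negative at step 16, time=4.0000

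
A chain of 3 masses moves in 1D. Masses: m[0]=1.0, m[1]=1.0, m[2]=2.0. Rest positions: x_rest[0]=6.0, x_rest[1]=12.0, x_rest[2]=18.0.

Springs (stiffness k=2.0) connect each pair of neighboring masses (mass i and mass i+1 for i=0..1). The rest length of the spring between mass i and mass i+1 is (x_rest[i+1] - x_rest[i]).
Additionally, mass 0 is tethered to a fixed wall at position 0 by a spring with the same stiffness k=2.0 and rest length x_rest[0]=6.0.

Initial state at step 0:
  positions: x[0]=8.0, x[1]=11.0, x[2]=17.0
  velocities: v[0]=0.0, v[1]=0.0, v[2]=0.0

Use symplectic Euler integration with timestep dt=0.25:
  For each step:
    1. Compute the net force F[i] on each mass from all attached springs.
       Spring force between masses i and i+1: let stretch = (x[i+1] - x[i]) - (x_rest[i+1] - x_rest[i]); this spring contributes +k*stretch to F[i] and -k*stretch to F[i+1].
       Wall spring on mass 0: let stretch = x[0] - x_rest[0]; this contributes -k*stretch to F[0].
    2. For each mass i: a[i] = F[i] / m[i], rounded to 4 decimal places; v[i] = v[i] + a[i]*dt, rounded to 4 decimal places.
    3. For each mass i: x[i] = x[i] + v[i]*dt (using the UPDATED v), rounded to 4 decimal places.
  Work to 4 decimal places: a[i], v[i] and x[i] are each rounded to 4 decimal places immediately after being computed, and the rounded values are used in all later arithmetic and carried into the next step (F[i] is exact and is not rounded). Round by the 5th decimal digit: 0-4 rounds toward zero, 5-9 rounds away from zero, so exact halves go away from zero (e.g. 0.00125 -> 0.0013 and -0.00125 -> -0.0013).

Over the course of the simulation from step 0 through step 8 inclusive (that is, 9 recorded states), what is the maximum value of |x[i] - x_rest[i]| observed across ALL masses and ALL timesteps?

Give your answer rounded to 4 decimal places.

Answer: 2.0566

Derivation:
Step 0: x=[8.0000 11.0000 17.0000] v=[0.0000 0.0000 0.0000]
Step 1: x=[7.3750 11.3750 17.0000] v=[-2.5000 1.5000 0.0000]
Step 2: x=[6.3281 11.9531 17.0235] v=[-4.1875 2.3125 0.0938]
Step 3: x=[5.1933 12.4619 17.1051] v=[-4.5391 2.0352 0.3262]
Step 4: x=[4.3179 12.6425 17.2715] v=[-3.5015 0.7225 0.6654]
Step 5: x=[3.9434 12.3612 17.5236] v=[-1.4982 -1.1253 1.0082]
Step 6: x=[4.1282 11.6730 17.8280] v=[0.7390 -2.7530 1.2176]
Step 7: x=[4.7400 10.8110 18.1227] v=[2.4473 -3.4479 1.1789]
Step 8: x=[5.5182 10.1041 18.3355] v=[3.1128 -2.8276 0.8510]
Max displacement = 2.0566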